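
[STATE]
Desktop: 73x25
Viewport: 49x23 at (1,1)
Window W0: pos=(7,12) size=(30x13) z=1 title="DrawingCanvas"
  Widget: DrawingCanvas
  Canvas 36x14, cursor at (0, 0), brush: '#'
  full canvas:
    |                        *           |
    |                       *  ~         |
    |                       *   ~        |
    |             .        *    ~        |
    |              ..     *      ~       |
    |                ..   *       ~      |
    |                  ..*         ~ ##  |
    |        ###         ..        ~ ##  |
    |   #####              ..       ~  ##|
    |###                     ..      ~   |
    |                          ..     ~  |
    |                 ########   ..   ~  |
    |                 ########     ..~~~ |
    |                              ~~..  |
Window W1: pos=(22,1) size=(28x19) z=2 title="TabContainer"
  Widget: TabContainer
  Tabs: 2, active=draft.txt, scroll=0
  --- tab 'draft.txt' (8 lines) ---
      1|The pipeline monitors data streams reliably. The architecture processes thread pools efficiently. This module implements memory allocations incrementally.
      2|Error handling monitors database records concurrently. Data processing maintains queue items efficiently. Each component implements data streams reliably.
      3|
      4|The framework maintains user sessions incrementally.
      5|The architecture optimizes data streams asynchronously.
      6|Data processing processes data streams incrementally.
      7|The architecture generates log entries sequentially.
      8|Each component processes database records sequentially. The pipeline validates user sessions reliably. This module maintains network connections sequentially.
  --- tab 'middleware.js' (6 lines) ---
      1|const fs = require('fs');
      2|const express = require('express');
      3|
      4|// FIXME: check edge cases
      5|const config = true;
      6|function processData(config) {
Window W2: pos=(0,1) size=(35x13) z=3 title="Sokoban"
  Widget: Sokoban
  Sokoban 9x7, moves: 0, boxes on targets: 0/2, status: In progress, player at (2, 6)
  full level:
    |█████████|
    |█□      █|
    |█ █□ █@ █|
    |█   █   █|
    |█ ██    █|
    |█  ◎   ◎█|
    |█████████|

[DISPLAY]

━━━━━━━━━━━━━━━━━━━━━━━━━━━━━━━━━┓━━━━━━━━━━━━━━┓
 Sokoban                         ┃r             ┃
─────────────────────────────────┨──────────────┨
█████████                        ┃ middleware.js┃
█□      █                        ┃──────────────┃
█ █□ █@ █                        ┃ monitors data┃
█   █   █                        ┃ng monitors da┃
█ ██    █                        ┃              ┃
█  ◎   ◎█                        ┃k maintains us┃
█████████                        ┃ture optimizes┃
Moves: 0  0/2                    ┃ing processes ┃
                                 ┃ture generates┃
━━━━━━━━━━━━━━━━━━━━━━━━━━━━━━━━━┛nt processes d┃
      ┠──────────────┃                          ┃
      ┃+             ┃                          ┃
      ┃              ┃                          ┃
      ┃              ┃                          ┃
      ┃             .┃                          ┃
      ┃              ┗━━━━━━━━━━━━━━━━━━━━━━━━━━┛
      ┃                ..   *      ┃             
      ┃                  ..*       ┃             
      ┃        ###         ..      ┃             
      ┃   #####              ..    ┃             


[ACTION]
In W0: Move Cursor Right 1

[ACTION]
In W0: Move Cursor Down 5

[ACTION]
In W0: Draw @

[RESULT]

━━━━━━━━━━━━━━━━━━━━━━━━━━━━━━━━━┓━━━━━━━━━━━━━━┓
 Sokoban                         ┃r             ┃
─────────────────────────────────┨──────────────┨
█████████                        ┃ middleware.js┃
█□      █                        ┃──────────────┃
█ █□ █@ █                        ┃ monitors data┃
█   █   █                        ┃ng monitors da┃
█ ██    █                        ┃              ┃
█  ◎   ◎█                        ┃k maintains us┃
█████████                        ┃ture optimizes┃
Moves: 0  0/2                    ┃ing processes ┃
                                 ┃ture generates┃
━━━━━━━━━━━━━━━━━━━━━━━━━━━━━━━━━┛nt processes d┃
      ┠──────────────┃                          ┃
      ┃              ┃                          ┃
      ┃              ┃                          ┃
      ┃              ┃                          ┃
      ┃             .┃                          ┃
      ┃              ┗━━━━━━━━━━━━━━━━━━━━━━━━━━┛
      ┃ @              ..   *      ┃             
      ┃                  ..*       ┃             
      ┃        ###         ..      ┃             
      ┃   #####              ..    ┃             


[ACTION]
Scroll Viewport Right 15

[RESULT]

━━━━━━━━━━━━━━━━━━┓━━━━━━━━━━━━━━┓               
                  ┃r             ┃               
──────────────────┨──────────────┨               
                  ┃ middleware.js┃               
                  ┃──────────────┃               
                  ┃ monitors data┃               
                  ┃ng monitors da┃               
                  ┃              ┃               
                  ┃k maintains us┃               
                  ┃ture optimizes┃               
                  ┃ing processes ┃               
                  ┃ture generates┃               
━━━━━━━━━━━━━━━━━━┛nt processes d┃               
──────┃                          ┃               
      ┃                          ┃               
      ┃                          ┃               
      ┃                          ┃               
     .┃                          ┃               
      ┗━━━━━━━━━━━━━━━━━━━━━━━━━━┛               
        ..   *      ┃                            
          ..*       ┃                            
###         ..      ┃                            
              ..    ┃                            


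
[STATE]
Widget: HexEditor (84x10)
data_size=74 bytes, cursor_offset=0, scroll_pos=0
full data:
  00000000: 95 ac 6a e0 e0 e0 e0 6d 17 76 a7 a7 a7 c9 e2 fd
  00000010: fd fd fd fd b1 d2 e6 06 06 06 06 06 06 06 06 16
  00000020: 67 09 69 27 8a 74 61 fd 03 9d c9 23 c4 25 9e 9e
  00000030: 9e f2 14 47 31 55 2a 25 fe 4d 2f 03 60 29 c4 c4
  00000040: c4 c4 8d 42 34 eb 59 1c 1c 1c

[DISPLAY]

00000000  95 ac 6a e0 e0 e0 e0 6d  17 76 a7 a7 a7 c9 e2 fd  |..j....m.v......|      
00000010  fd fd fd fd b1 d2 e6 06  06 06 06 06 06 06 06 16  |................|      
00000020  67 09 69 27 8a 74 61 fd  03 9d c9 23 c4 25 9e 9e  |g.i'.ta....#.%..|      
00000030  9e f2 14 47 31 55 2a 25  fe 4d 2f 03 60 29 c4 c4  |...G1U*%.M/.`)..|      
00000040  c4 c4 8d 42 34 eb 59 1c  1c 1c                    |...B4.Y...      |      
                                                                                    
                                                                                    
                                                                                    
                                                                                    
                                                                                    


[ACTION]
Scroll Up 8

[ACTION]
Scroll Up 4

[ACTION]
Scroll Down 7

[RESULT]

00000040  c4 c4 8d 42 34 eb 59 1c  1c 1c                    |...B4.Y...      |      
                                                                                    
                                                                                    
                                                                                    
                                                                                    
                                                                                    
                                                                                    
                                                                                    
                                                                                    
                                                                                    


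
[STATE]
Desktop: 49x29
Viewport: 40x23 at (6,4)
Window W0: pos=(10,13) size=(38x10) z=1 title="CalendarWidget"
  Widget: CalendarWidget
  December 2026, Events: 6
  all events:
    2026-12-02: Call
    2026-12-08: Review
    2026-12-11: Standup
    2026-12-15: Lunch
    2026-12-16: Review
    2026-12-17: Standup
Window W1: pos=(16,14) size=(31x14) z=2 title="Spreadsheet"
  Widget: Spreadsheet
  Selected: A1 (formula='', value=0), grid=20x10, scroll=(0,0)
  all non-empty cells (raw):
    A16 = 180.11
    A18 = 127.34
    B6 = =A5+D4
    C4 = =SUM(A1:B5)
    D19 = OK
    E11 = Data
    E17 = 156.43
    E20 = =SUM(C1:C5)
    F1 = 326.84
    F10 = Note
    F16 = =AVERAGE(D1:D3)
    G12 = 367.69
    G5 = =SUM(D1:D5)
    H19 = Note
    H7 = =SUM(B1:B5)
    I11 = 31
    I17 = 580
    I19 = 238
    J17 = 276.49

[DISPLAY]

                                        
                                        
                                        
                                        
                                        
                                        
                                        
                                        
                                        
    ┏━━━━━━━━━━━━━━━━━━━━━━━━━━━━━━━━━━━
    ┃ Cale┏━━━━━━━━━━━━━━━━━━━━━━━━━━━━━
    ┠─────┃ Spreadsheet                 
    ┃     ┠─────────────────────────────
    ┃Mo Tu┃A1:                          
    ┃    1┃       A       B       C     
    ┃ 7  8┃-----------------------------
    ┃14 15┃  1      [0]       0       0 
    ┃21 22┃  2        0       0       0 
    ┗━━━━━┃  3        0       0       0 
          ┃  4        0       0       0 
          ┃  5        0       0       0 
          ┃  6        0       0       0 
          ┃  7        0       0       0 


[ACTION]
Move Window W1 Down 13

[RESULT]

                                        
                                        
                                        
                                        
                                        
                                        
                                        
                                        
                                        
    ┏━━━━━━━━━━━━━━━━━━━━━━━━━━━━━━━━━━━
    ┃ CalendarWidget                    
    ┠─────┏━━━━━━━━━━━━━━━━━━━━━━━━━━━━━
    ┃     ┃ Spreadsheet                 
    ┃Mo Tu┠─────────────────────────────
    ┃    1┃A1:                          
    ┃ 7  8┃       A       B       C     
    ┃14 15┃-----------------------------
    ┃21 22┃  1      [0]       0       0 
    ┗━━━━━┃  2        0       0       0 
          ┃  3        0       0       0 
          ┃  4        0       0       0 
          ┃  5        0       0       0 
          ┃  6        0       0       0 


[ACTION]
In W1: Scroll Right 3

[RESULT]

                                        
                                        
                                        
                                        
                                        
                                        
                                        
                                        
                                        
    ┏━━━━━━━━━━━━━━━━━━━━━━━━━━━━━━━━━━━
    ┃ CalendarWidget                    
    ┠─────┏━━━━━━━━━━━━━━━━━━━━━━━━━━━━━
    ┃     ┃ Spreadsheet                 
    ┃Mo Tu┠─────────────────────────────
    ┃    1┃A1:                          
    ┃ 7  8┃       D       E       F     
    ┃14 15┃-----------------------------
    ┃21 22┃  1        0       0  326.84 
    ┗━━━━━┃  2        0       0       0 
          ┃  3        0       0       0 
          ┃  4        0       0       0 
          ┃  5        0       0       0 
          ┃  6        0       0       0 


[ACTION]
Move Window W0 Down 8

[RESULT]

                                        
                                        
                                        
                                        
                                        
                                        
                                        
                                        
                                        
                                        
                                        
          ┏━━━━━━━━━━━━━━━━━━━━━━━━━━━━━
          ┃ Spreadsheet                 
          ┠─────────────────────────────
          ┃A1:                          
    ┏━━━━━┃       D       E       F     
    ┃ Cale┃-----------------------------
    ┠─────┃  1        0       0  326.84 
    ┃     ┃  2        0       0       0 
    ┃Mo Tu┃  3        0       0       0 
    ┃    1┃  4        0       0       0 
    ┃ 7  8┃  5        0       0       0 
    ┃14 15┃  6        0       0       0 


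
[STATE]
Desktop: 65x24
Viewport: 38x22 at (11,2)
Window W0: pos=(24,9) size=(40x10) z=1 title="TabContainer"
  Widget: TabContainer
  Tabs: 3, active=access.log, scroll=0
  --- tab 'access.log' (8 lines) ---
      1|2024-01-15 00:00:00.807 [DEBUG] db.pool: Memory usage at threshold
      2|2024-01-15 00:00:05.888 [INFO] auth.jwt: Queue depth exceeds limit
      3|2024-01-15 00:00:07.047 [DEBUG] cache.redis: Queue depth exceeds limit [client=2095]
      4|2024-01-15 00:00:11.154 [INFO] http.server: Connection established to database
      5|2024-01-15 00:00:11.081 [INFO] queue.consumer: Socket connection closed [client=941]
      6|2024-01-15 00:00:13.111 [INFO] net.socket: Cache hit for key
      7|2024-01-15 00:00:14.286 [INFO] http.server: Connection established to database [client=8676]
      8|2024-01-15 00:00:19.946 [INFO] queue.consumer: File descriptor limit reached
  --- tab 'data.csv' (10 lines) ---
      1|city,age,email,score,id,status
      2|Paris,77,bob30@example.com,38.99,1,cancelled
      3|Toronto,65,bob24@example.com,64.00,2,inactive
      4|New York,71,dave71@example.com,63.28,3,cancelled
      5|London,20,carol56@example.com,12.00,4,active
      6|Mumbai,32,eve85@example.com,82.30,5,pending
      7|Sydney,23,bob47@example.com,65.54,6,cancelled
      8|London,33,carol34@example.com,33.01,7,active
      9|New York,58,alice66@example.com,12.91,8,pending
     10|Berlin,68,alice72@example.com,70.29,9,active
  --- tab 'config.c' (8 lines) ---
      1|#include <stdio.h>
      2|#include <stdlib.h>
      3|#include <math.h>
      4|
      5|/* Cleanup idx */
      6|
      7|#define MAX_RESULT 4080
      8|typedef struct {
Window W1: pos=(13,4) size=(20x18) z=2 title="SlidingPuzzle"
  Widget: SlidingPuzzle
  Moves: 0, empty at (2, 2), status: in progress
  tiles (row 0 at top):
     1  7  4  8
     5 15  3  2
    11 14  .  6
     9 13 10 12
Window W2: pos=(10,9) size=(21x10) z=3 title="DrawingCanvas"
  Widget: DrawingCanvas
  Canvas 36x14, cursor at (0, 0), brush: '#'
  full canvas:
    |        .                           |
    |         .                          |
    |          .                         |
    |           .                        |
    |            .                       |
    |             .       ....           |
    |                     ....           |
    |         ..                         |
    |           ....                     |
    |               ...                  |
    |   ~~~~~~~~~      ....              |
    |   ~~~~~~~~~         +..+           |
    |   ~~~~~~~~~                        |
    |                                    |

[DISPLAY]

                                      
                                      
  ┏━━━━━━━━━━━━━━━━━━┓                
  ┃ SlidingPuzzle    ┃                
  ┠──────────────────┨                
  ┃┌────┬────┬────┬──┃                
  ┃│  1 │  7 │  4 │  ┃                
━━━━━━━━━━━━━━━━━━━┓─┃━━━━━━━━━━━━━━━━
 DrawingCanvas     ┃ ┃ainer           
───────────────────┨─┃────────────────
+       .          ┃ ┃log]│ data.csv │
         .         ┃─┃────────────────
          .        ┃1┃15 00:00:00.807 
           .       ┃─┃15 00:00:05.888 
            .      ┃ ┃15 00:00:07.047 
             .     ┃ ┃15 00:00:11.154 
━━━━━━━━━━━━━━━━━━━┛ ┃━━━━━━━━━━━━━━━━
  ┃                  ┃                
  ┃                  ┃                
  ┗━━━━━━━━━━━━━━━━━━┛                
                                      
                                      


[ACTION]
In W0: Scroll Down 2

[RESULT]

                                      
                                      
  ┏━━━━━━━━━━━━━━━━━━┓                
  ┃ SlidingPuzzle    ┃                
  ┠──────────────────┨                
  ┃┌────┬────┬────┬──┃                
  ┃│  1 │  7 │  4 │  ┃                
━━━━━━━━━━━━━━━━━━━┓─┃━━━━━━━━━━━━━━━━
 DrawingCanvas     ┃ ┃ainer           
───────────────────┨─┃────────────────
+       .          ┃ ┃log]│ data.csv │
         .         ┃─┃────────────────
          .        ┃1┃15 00:00:07.047 
           .       ┃─┃15 00:00:11.154 
            .      ┃ ┃15 00:00:11.081 
             .     ┃ ┃15 00:00:13.111 
━━━━━━━━━━━━━━━━━━━┛ ┃━━━━━━━━━━━━━━━━
  ┃                  ┃                
  ┃                  ┃                
  ┗━━━━━━━━━━━━━━━━━━┛                
                                      
                                      


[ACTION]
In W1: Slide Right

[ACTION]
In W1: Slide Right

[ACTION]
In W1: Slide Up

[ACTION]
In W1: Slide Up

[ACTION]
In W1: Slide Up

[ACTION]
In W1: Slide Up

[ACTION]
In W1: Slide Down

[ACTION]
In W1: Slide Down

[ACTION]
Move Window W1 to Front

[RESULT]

                                      
                                      
  ┏━━━━━━━━━━━━━━━━━━┓                
  ┃ SlidingPuzzle    ┃                
  ┠──────────────────┨                
  ┃┌────┬────┬────┬──┃                
  ┃│  1 │  7 │  4 │  ┃                
━━┃├────┼────┼────┼──┃━━━━━━━━━━━━━━━━
 D┃│    │ 15 │  3 │  ┃ainer           
──┃├────┼────┼────┼──┃────────────────
+ ┃│  5 │ 11 │ 14 │  ┃log]│ data.csv │
  ┃├────┼────┼────┼──┃────────────────
  ┃│  9 │ 13 │ 10 │ 1┃15 00:00:07.047 
  ┃└────┴────┴────┴──┃15 00:00:11.154 
  ┃Moves: 5          ┃15 00:00:11.081 
  ┃                  ┃15 00:00:13.111 
━━┃                  ┃━━━━━━━━━━━━━━━━
  ┃                  ┃                
  ┃                  ┃                
  ┗━━━━━━━━━━━━━━━━━━┛                
                                      
                                      


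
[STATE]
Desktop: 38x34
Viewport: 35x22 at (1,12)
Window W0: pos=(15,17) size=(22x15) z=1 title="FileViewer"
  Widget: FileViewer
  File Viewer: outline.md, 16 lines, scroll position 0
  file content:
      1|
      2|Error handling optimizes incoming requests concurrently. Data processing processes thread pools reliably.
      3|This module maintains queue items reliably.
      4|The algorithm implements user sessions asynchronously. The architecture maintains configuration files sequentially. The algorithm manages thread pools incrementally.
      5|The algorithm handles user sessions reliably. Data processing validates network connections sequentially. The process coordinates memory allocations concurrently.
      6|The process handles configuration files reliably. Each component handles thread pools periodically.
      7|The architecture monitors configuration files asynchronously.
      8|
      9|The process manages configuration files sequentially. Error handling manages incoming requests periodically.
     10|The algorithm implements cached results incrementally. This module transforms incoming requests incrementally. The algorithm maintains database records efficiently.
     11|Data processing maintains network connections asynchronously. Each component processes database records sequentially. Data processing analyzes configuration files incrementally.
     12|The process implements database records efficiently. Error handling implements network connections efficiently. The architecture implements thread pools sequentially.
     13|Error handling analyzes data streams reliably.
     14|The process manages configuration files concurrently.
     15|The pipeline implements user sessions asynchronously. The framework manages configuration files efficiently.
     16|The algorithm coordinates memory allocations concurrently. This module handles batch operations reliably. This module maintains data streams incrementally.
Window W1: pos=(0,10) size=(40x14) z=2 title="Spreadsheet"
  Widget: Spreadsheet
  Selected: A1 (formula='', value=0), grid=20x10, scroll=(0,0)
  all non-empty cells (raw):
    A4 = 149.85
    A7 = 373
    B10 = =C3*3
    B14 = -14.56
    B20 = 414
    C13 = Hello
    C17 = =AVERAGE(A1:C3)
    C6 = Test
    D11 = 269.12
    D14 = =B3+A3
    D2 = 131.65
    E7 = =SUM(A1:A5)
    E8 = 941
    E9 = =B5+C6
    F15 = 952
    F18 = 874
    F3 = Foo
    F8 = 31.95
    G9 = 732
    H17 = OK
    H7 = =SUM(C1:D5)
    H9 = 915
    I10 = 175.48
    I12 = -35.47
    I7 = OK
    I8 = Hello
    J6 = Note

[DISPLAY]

───────────────────────────────────
A1:                                
       A       B       C       D   
-----------------------------------
  1      [0]       0       0       
  2        0       0       0  131.6
  3        0       0       0       
  4   149.85       0       0       
  5        0       0       0       
  6        0       0Test           
  7      373       0       0       
━━━━━━━━━━━━━━━━━━━━━━━━━━━━━━━━━━━
              ┃The algorithm handl░
              ┃The process handles░
              ┃The architecture mo░
              ┃                   ░
              ┃The process manages░
              ┃The algorithm imple░
              ┃Data processing mai▼
              ┗━━━━━━━━━━━━━━━━━━━━
                                   
                                   


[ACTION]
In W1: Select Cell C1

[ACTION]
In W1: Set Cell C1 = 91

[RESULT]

───────────────────────────────────
C1: 91                             
       A       B       C       D   
-----------------------------------
  1        0       0    [91]       
  2        0       0       0  131.6
  3        0       0       0       
  4   149.85       0       0       
  5        0       0       0       
  6        0       0Test           
  7      373       0       0       
━━━━━━━━━━━━━━━━━━━━━━━━━━━━━━━━━━━
              ┃The algorithm handl░
              ┃The process handles░
              ┃The architecture mo░
              ┃                   ░
              ┃The process manages░
              ┃The algorithm imple░
              ┃Data processing mai▼
              ┗━━━━━━━━━━━━━━━━━━━━
                                   
                                   


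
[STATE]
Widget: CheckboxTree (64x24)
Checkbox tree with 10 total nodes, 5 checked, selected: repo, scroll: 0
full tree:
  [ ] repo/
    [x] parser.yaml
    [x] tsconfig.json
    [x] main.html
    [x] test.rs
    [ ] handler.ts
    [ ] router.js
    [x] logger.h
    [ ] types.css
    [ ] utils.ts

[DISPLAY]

>[-] repo/                                                      
   [x] parser.yaml                                              
   [x] tsconfig.json                                            
   [x] main.html                                                
   [x] test.rs                                                  
   [ ] handler.ts                                               
   [ ] router.js                                                
   [x] logger.h                                                 
   [ ] types.css                                                
   [ ] utils.ts                                                 
                                                                
                                                                
                                                                
                                                                
                                                                
                                                                
                                                                
                                                                
                                                                
                                                                
                                                                
                                                                
                                                                
                                                                


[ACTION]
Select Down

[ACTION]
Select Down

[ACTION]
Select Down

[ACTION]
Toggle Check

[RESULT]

 [-] repo/                                                      
   [x] parser.yaml                                              
   [x] tsconfig.json                                            
>  [ ] main.html                                                
   [x] test.rs                                                  
   [ ] handler.ts                                               
   [ ] router.js                                                
   [x] logger.h                                                 
   [ ] types.css                                                
   [ ] utils.ts                                                 
                                                                
                                                                
                                                                
                                                                
                                                                
                                                                
                                                                
                                                                
                                                                
                                                                
                                                                
                                                                
                                                                
                                                                


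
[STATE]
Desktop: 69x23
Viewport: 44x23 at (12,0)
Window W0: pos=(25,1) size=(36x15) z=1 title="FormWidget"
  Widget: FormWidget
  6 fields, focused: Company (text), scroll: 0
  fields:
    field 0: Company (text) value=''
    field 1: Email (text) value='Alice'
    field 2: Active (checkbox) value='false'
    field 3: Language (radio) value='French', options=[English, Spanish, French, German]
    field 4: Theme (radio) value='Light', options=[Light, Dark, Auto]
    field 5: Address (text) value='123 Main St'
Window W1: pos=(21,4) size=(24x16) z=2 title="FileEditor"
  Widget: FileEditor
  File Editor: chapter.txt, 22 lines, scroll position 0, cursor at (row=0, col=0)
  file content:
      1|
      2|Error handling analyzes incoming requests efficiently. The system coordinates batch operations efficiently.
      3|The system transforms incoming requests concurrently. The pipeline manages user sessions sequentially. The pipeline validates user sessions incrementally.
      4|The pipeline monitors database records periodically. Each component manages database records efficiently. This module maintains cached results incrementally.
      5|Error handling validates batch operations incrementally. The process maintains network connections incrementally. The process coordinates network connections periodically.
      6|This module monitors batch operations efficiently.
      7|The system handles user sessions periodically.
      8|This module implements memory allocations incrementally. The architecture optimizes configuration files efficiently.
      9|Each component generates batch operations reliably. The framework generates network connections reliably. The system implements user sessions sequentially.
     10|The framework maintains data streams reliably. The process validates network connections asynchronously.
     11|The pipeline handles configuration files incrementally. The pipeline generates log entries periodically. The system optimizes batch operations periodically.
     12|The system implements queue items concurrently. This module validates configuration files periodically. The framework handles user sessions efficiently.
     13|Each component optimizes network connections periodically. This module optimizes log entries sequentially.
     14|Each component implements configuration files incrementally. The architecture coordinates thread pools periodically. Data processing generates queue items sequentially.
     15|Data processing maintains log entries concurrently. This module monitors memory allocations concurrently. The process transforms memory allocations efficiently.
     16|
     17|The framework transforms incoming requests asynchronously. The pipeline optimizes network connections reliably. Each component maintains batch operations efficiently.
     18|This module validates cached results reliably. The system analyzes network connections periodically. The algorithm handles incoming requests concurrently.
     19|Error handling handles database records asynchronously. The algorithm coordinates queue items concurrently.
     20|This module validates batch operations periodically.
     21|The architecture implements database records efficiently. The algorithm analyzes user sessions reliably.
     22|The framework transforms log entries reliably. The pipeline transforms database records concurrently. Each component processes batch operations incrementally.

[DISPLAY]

                                            
             ┏━━━━━━━━━━━━━━━━━━━━━━━━━━━━━━
             ┃ FormWidget                   
             ┠──────────────────────────────
         ┏━━━━━━━━━━━━━━━━━━━━━━┓           
         ┃ FileEditor           ┃e          
         ┠──────────────────────┨           
         ┃█                    ▲┃nglish  ( )
         ┃Error handling analyz█┃ight  ( ) D
         ┃The system transforms░┃Main St    
         ┃The pipeline monitors░┃           
         ┃Error handling valida░┃           
         ┃This module monitors ░┃           
         ┃The system handles us░┃           
         ┃This module implement░┃           
         ┃Each component genera░┃━━━━━━━━━━━
         ┃The framework maintai░┃           
         ┃The pipeline handles ░┃           
         ┃The system implements▼┃           
         ┗━━━━━━━━━━━━━━━━━━━━━━┛           
                                            
                                            
                                            


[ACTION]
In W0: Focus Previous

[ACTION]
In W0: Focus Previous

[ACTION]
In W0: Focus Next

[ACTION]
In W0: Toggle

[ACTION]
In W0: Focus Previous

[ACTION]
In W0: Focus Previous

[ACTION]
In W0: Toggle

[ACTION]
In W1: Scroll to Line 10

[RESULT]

                                            
             ┏━━━━━━━━━━━━━━━━━━━━━━━━━━━━━━
             ┃ FormWidget                   
             ┠──────────────────────────────
         ┏━━━━━━━━━━━━━━━━━━━━━━┓           
         ┃ FileEditor           ┃e          
         ┠──────────────────────┨           
         ┃The framework maintai▲┃nglish  ( )
         ┃The pipeline handles ░┃ight  ( ) D
         ┃The system implements░┃Main St    
         ┃Each component optimi░┃           
         ┃Each component implem░┃           
         ┃Data processing maint░┃           
         ┃                     ░┃           
         ┃The framework transfo░┃           
         ┃This module validates░┃━━━━━━━━━━━
         ┃Error handling handle░┃           
         ┃This module validates█┃           
         ┃The architecture impl▼┃           
         ┗━━━━━━━━━━━━━━━━━━━━━━┛           
                                            
                                            
                                            


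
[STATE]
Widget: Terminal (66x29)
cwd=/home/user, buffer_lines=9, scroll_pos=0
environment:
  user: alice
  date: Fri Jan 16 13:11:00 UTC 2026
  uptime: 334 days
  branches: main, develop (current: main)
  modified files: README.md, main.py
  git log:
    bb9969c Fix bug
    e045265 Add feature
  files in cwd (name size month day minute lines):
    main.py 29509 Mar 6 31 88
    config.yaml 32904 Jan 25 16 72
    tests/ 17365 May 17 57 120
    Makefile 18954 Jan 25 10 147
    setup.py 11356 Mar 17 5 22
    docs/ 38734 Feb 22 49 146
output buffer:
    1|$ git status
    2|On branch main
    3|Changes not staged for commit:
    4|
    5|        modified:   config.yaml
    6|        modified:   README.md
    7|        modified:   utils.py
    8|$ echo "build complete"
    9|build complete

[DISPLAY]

$ git status                                                      
On branch main                                                    
Changes not staged for commit:                                    
                                                                  
        modified:   config.yaml                                   
        modified:   README.md                                     
        modified:   utils.py                                      
$ echo "build complete"                                           
build complete                                                    
$ █                                                               
                                                                  
                                                                  
                                                                  
                                                                  
                                                                  
                                                                  
                                                                  
                                                                  
                                                                  
                                                                  
                                                                  
                                                                  
                                                                  
                                                                  
                                                                  
                                                                  
                                                                  
                                                                  
                                                                  


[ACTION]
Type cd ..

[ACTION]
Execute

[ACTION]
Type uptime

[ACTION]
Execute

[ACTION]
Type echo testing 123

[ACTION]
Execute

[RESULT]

$ git status                                                      
On branch main                                                    
Changes not staged for commit:                                    
                                                                  
        modified:   config.yaml                                   
        modified:   README.md                                     
        modified:   utils.py                                      
$ echo "build complete"                                           
build complete                                                    
$ cd ..                                                           
                                                                  
$ uptime                                                          
 10:00  up 334 days                                               
$ echo testing 123                                                
testing 123                                                       
$ █                                                               
                                                                  
                                                                  
                                                                  
                                                                  
                                                                  
                                                                  
                                                                  
                                                                  
                                                                  
                                                                  
                                                                  
                                                                  
                                                                  
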